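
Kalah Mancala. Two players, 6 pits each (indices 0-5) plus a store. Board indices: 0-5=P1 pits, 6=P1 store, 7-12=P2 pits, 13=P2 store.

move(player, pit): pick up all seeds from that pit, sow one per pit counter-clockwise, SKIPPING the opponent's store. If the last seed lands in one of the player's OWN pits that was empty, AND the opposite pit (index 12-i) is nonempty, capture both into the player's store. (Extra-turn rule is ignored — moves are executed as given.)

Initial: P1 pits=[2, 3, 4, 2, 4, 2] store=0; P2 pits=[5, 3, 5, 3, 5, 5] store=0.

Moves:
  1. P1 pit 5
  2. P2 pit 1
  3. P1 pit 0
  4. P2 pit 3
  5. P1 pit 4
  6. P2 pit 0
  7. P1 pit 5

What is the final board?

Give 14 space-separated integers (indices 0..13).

Move 1: P1 pit5 -> P1=[2,3,4,2,4,0](1) P2=[6,3,5,3,5,5](0)
Move 2: P2 pit1 -> P1=[2,3,4,2,4,0](1) P2=[6,0,6,4,6,5](0)
Move 3: P1 pit0 -> P1=[0,4,5,2,4,0](1) P2=[6,0,6,4,6,5](0)
Move 4: P2 pit3 -> P1=[1,4,5,2,4,0](1) P2=[6,0,6,0,7,6](1)
Move 5: P1 pit4 -> P1=[1,4,5,2,0,1](2) P2=[7,1,6,0,7,6](1)
Move 6: P2 pit0 -> P1=[2,4,5,2,0,1](2) P2=[0,2,7,1,8,7](2)
Move 7: P1 pit5 -> P1=[2,4,5,2,0,0](3) P2=[0,2,7,1,8,7](2)

Answer: 2 4 5 2 0 0 3 0 2 7 1 8 7 2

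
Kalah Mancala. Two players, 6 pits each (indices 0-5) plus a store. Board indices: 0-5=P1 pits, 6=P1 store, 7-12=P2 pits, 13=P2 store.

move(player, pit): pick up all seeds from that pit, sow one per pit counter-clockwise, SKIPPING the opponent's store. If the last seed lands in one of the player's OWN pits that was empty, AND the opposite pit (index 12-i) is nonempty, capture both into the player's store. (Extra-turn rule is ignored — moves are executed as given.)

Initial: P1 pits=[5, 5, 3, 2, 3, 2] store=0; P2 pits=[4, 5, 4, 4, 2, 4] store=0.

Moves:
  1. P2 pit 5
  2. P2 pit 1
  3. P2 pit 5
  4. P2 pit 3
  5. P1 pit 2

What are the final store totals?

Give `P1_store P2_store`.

Move 1: P2 pit5 -> P1=[6,6,4,2,3,2](0) P2=[4,5,4,4,2,0](1)
Move 2: P2 pit1 -> P1=[6,6,4,2,3,2](0) P2=[4,0,5,5,3,1](2)
Move 3: P2 pit5 -> P1=[6,6,4,2,3,2](0) P2=[4,0,5,5,3,0](3)
Move 4: P2 pit3 -> P1=[7,7,4,2,3,2](0) P2=[4,0,5,0,4,1](4)
Move 5: P1 pit2 -> P1=[7,7,0,3,4,3](1) P2=[4,0,5,0,4,1](4)

Answer: 1 4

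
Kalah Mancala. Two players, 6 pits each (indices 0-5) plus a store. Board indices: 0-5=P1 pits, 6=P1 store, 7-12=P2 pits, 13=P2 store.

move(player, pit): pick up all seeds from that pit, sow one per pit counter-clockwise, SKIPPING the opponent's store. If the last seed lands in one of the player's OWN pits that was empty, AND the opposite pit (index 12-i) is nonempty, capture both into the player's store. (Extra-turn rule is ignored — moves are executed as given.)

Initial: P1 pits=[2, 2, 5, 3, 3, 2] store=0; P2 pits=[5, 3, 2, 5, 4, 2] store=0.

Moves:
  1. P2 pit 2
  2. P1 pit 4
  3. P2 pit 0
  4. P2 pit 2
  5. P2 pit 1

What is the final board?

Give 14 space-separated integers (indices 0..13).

Move 1: P2 pit2 -> P1=[2,2,5,3,3,2](0) P2=[5,3,0,6,5,2](0)
Move 2: P1 pit4 -> P1=[2,2,5,3,0,3](1) P2=[6,3,0,6,5,2](0)
Move 3: P2 pit0 -> P1=[2,2,5,3,0,3](1) P2=[0,4,1,7,6,3](1)
Move 4: P2 pit2 -> P1=[2,2,5,3,0,3](1) P2=[0,4,0,8,6,3](1)
Move 5: P2 pit1 -> P1=[2,2,5,3,0,3](1) P2=[0,0,1,9,7,4](1)

Answer: 2 2 5 3 0 3 1 0 0 1 9 7 4 1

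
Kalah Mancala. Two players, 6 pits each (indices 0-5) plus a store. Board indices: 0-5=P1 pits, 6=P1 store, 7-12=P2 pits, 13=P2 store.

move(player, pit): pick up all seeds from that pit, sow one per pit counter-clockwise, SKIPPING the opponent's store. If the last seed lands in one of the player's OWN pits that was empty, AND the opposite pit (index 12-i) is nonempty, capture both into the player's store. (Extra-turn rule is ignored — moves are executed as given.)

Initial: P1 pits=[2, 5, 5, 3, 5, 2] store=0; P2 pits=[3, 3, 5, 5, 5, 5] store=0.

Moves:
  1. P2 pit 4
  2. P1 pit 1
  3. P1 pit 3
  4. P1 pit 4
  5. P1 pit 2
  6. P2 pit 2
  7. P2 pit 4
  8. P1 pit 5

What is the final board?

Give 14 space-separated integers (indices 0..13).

Answer: 4 1 1 1 1 0 5 8 6 1 8 1 8 3

Derivation:
Move 1: P2 pit4 -> P1=[3,6,6,3,5,2](0) P2=[3,3,5,5,0,6](1)
Move 2: P1 pit1 -> P1=[3,0,7,4,6,3](1) P2=[4,3,5,5,0,6](1)
Move 3: P1 pit3 -> P1=[3,0,7,0,7,4](2) P2=[5,3,5,5,0,6](1)
Move 4: P1 pit4 -> P1=[3,0,7,0,0,5](3) P2=[6,4,6,6,1,6](1)
Move 5: P1 pit2 -> P1=[3,0,0,1,1,6](4) P2=[7,5,7,6,1,6](1)
Move 6: P2 pit2 -> P1=[4,1,1,1,1,6](4) P2=[7,5,0,7,2,7](2)
Move 7: P2 pit4 -> P1=[4,1,1,1,1,6](4) P2=[7,5,0,7,0,8](3)
Move 8: P1 pit5 -> P1=[4,1,1,1,1,0](5) P2=[8,6,1,8,1,8](3)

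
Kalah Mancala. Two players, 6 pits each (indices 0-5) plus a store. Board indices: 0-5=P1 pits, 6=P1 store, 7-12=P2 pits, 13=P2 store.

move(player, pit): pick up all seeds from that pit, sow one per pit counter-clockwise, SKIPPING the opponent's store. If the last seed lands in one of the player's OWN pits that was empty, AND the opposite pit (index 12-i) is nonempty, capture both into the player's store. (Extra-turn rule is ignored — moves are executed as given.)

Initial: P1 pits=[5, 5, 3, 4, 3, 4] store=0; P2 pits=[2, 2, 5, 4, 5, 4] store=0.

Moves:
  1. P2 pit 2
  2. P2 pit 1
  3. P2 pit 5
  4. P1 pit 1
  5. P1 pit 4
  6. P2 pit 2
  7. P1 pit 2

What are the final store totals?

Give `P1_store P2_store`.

Move 1: P2 pit2 -> P1=[6,5,3,4,3,4](0) P2=[2,2,0,5,6,5](1)
Move 2: P2 pit1 -> P1=[6,5,3,4,3,4](0) P2=[2,0,1,6,6,5](1)
Move 3: P2 pit5 -> P1=[7,6,4,5,3,4](0) P2=[2,0,1,6,6,0](2)
Move 4: P1 pit1 -> P1=[7,0,5,6,4,5](1) P2=[3,0,1,6,6,0](2)
Move 5: P1 pit4 -> P1=[7,0,5,6,0,6](2) P2=[4,1,1,6,6,0](2)
Move 6: P2 pit2 -> P1=[7,0,5,6,0,6](2) P2=[4,1,0,7,6,0](2)
Move 7: P1 pit2 -> P1=[7,0,0,7,1,7](3) P2=[5,1,0,7,6,0](2)

Answer: 3 2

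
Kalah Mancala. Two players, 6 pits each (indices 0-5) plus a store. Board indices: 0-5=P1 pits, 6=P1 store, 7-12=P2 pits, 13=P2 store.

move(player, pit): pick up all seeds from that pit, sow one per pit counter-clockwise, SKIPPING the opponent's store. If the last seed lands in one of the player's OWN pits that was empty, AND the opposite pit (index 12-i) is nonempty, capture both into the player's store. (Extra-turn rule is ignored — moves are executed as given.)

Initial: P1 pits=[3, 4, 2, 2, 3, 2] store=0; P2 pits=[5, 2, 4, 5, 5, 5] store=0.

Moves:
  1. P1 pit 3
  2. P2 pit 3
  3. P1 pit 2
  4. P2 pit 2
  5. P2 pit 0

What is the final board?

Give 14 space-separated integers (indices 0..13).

Move 1: P1 pit3 -> P1=[3,4,2,0,4,3](0) P2=[5,2,4,5,5,5](0)
Move 2: P2 pit3 -> P1=[4,5,2,0,4,3](0) P2=[5,2,4,0,6,6](1)
Move 3: P1 pit2 -> P1=[4,5,0,1,5,3](0) P2=[5,2,4,0,6,6](1)
Move 4: P2 pit2 -> P1=[4,5,0,1,5,3](0) P2=[5,2,0,1,7,7](2)
Move 5: P2 pit0 -> P1=[4,5,0,1,5,3](0) P2=[0,3,1,2,8,8](2)

Answer: 4 5 0 1 5 3 0 0 3 1 2 8 8 2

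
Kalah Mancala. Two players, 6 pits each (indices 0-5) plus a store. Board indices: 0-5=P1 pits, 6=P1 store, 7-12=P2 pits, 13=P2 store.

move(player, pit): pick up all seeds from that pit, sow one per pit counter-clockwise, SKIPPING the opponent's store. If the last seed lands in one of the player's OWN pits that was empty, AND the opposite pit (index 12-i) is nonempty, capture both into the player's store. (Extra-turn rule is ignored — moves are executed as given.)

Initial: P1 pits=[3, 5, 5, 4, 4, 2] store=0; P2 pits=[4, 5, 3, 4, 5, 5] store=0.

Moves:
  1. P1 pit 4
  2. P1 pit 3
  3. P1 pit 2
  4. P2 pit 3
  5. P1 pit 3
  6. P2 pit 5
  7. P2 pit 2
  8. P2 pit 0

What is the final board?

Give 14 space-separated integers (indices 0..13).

Move 1: P1 pit4 -> P1=[3,5,5,4,0,3](1) P2=[5,6,3,4,5,5](0)
Move 2: P1 pit3 -> P1=[3,5,5,0,1,4](2) P2=[6,6,3,4,5,5](0)
Move 3: P1 pit2 -> P1=[3,5,0,1,2,5](3) P2=[7,6,3,4,5,5](0)
Move 4: P2 pit3 -> P1=[4,5,0,1,2,5](3) P2=[7,6,3,0,6,6](1)
Move 5: P1 pit3 -> P1=[4,5,0,0,3,5](3) P2=[7,6,3,0,6,6](1)
Move 6: P2 pit5 -> P1=[5,6,1,1,4,5](3) P2=[7,6,3,0,6,0](2)
Move 7: P2 pit2 -> P1=[0,6,1,1,4,5](3) P2=[7,6,0,1,7,0](8)
Move 8: P2 pit0 -> P1=[1,6,1,1,4,5](3) P2=[0,7,1,2,8,1](9)

Answer: 1 6 1 1 4 5 3 0 7 1 2 8 1 9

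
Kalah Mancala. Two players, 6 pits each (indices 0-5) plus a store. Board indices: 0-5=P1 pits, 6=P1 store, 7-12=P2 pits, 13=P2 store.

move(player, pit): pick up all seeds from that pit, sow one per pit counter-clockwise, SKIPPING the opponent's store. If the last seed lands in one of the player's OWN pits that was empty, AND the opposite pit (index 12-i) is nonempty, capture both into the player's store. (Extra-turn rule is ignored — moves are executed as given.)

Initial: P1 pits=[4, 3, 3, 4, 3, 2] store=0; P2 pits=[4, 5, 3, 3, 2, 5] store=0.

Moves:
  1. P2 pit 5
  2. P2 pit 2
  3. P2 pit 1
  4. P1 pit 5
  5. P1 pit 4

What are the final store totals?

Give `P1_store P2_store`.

Answer: 2 8

Derivation:
Move 1: P2 pit5 -> P1=[5,4,4,5,3,2](0) P2=[4,5,3,3,2,0](1)
Move 2: P2 pit2 -> P1=[0,4,4,5,3,2](0) P2=[4,5,0,4,3,0](7)
Move 3: P2 pit1 -> P1=[0,4,4,5,3,2](0) P2=[4,0,1,5,4,1](8)
Move 4: P1 pit5 -> P1=[0,4,4,5,3,0](1) P2=[5,0,1,5,4,1](8)
Move 5: P1 pit4 -> P1=[0,4,4,5,0,1](2) P2=[6,0,1,5,4,1](8)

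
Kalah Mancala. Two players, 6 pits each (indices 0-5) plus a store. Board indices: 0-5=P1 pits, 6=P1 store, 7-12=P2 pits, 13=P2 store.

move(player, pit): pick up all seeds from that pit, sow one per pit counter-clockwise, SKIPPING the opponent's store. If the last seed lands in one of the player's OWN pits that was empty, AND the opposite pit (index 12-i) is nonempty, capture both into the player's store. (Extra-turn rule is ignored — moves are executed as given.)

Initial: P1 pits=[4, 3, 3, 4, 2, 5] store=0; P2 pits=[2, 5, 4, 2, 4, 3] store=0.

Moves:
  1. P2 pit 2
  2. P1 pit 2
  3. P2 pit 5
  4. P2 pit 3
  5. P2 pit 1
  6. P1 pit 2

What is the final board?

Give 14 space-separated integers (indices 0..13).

Answer: 5 4 0 6 3 6 0 2 0 1 1 7 2 4

Derivation:
Move 1: P2 pit2 -> P1=[4,3,3,4,2,5](0) P2=[2,5,0,3,5,4](1)
Move 2: P1 pit2 -> P1=[4,3,0,5,3,6](0) P2=[2,5,0,3,5,4](1)
Move 3: P2 pit5 -> P1=[5,4,1,5,3,6](0) P2=[2,5,0,3,5,0](2)
Move 4: P2 pit3 -> P1=[5,4,1,5,3,6](0) P2=[2,5,0,0,6,1](3)
Move 5: P2 pit1 -> P1=[5,4,1,5,3,6](0) P2=[2,0,1,1,7,2](4)
Move 6: P1 pit2 -> P1=[5,4,0,6,3,6](0) P2=[2,0,1,1,7,2](4)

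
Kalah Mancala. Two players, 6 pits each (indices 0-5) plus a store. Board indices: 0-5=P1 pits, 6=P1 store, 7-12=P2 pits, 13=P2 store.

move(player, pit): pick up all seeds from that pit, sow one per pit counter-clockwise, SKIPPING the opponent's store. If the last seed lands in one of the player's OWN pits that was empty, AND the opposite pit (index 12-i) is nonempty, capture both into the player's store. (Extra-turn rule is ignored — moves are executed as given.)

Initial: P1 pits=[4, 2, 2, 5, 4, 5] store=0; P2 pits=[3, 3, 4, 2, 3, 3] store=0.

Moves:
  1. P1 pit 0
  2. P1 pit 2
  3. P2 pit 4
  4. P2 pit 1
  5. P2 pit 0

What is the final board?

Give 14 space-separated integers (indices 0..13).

Answer: 1 0 0 7 6 6 0 0 1 6 4 0 4 5

Derivation:
Move 1: P1 pit0 -> P1=[0,3,3,6,5,5](0) P2=[3,3,4,2,3,3](0)
Move 2: P1 pit2 -> P1=[0,3,0,7,6,6](0) P2=[3,3,4,2,3,3](0)
Move 3: P2 pit4 -> P1=[1,3,0,7,6,6](0) P2=[3,3,4,2,0,4](1)
Move 4: P2 pit1 -> P1=[1,0,0,7,6,6](0) P2=[3,0,5,3,0,4](5)
Move 5: P2 pit0 -> P1=[1,0,0,7,6,6](0) P2=[0,1,6,4,0,4](5)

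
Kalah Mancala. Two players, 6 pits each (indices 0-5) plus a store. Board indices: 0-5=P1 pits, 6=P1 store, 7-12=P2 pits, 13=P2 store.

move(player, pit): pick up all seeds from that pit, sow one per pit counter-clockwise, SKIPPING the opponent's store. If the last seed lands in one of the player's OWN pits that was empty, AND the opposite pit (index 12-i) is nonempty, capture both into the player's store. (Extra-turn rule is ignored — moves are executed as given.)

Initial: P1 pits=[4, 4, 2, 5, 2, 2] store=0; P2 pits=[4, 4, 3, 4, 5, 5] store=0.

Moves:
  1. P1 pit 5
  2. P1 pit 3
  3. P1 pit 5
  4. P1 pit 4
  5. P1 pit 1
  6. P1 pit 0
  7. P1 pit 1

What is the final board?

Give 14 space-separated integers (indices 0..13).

Answer: 0 0 5 2 2 2 4 7 5 3 4 5 5 0

Derivation:
Move 1: P1 pit5 -> P1=[4,4,2,5,2,0](1) P2=[5,4,3,4,5,5](0)
Move 2: P1 pit3 -> P1=[4,4,2,0,3,1](2) P2=[6,5,3,4,5,5](0)
Move 3: P1 pit5 -> P1=[4,4,2,0,3,0](3) P2=[6,5,3,4,5,5](0)
Move 4: P1 pit4 -> P1=[4,4,2,0,0,1](4) P2=[7,5,3,4,5,5](0)
Move 5: P1 pit1 -> P1=[4,0,3,1,1,2](4) P2=[7,5,3,4,5,5](0)
Move 6: P1 pit0 -> P1=[0,1,4,2,2,2](4) P2=[7,5,3,4,5,5](0)
Move 7: P1 pit1 -> P1=[0,0,5,2,2,2](4) P2=[7,5,3,4,5,5](0)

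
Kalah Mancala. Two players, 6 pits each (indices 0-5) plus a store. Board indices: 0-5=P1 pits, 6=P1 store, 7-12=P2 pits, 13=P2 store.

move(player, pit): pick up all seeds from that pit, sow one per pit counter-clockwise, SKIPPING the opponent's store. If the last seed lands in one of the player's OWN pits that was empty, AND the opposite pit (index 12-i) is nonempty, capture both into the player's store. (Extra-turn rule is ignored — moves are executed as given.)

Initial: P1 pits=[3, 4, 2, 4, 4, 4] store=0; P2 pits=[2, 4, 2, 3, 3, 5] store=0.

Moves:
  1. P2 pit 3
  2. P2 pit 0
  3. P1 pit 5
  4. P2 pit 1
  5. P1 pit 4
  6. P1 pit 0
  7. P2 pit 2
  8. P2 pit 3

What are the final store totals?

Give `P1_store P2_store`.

Answer: 4 3

Derivation:
Move 1: P2 pit3 -> P1=[3,4,2,4,4,4](0) P2=[2,4,2,0,4,6](1)
Move 2: P2 pit0 -> P1=[3,4,2,4,4,4](0) P2=[0,5,3,0,4,6](1)
Move 3: P1 pit5 -> P1=[3,4,2,4,4,0](1) P2=[1,6,4,0,4,6](1)
Move 4: P2 pit1 -> P1=[4,4,2,4,4,0](1) P2=[1,0,5,1,5,7](2)
Move 5: P1 pit4 -> P1=[4,4,2,4,0,1](2) P2=[2,1,5,1,5,7](2)
Move 6: P1 pit0 -> P1=[0,5,3,5,0,1](4) P2=[2,0,5,1,5,7](2)
Move 7: P2 pit2 -> P1=[1,5,3,5,0,1](4) P2=[2,0,0,2,6,8](3)
Move 8: P2 pit3 -> P1=[1,5,3,5,0,1](4) P2=[2,0,0,0,7,9](3)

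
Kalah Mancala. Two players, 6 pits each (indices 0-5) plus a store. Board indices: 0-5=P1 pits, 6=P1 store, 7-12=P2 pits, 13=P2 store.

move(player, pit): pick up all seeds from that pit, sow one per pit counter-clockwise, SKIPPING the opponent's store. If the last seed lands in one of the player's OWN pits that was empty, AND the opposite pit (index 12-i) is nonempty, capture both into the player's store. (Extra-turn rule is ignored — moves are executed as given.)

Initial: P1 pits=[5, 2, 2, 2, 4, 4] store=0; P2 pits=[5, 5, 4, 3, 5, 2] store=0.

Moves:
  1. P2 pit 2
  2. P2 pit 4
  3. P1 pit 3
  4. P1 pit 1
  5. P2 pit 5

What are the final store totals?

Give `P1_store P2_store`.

Move 1: P2 pit2 -> P1=[5,2,2,2,4,4](0) P2=[5,5,0,4,6,3](1)
Move 2: P2 pit4 -> P1=[6,3,3,3,4,4](0) P2=[5,5,0,4,0,4](2)
Move 3: P1 pit3 -> P1=[6,3,3,0,5,5](1) P2=[5,5,0,4,0,4](2)
Move 4: P1 pit1 -> P1=[6,0,4,1,6,5](1) P2=[5,5,0,4,0,4](2)
Move 5: P2 pit5 -> P1=[7,1,5,1,6,5](1) P2=[5,5,0,4,0,0](3)

Answer: 1 3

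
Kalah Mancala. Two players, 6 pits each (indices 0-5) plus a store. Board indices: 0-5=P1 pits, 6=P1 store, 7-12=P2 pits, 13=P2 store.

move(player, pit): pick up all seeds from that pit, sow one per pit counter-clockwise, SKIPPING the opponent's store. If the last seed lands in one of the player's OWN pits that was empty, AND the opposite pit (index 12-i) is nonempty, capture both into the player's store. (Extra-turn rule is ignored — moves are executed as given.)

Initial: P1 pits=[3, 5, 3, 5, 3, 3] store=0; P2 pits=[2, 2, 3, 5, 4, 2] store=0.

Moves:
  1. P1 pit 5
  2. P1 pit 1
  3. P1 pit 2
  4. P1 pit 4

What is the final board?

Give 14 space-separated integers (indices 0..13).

Move 1: P1 pit5 -> P1=[3,5,3,5,3,0](1) P2=[3,3,3,5,4,2](0)
Move 2: P1 pit1 -> P1=[3,0,4,6,4,1](2) P2=[3,3,3,5,4,2](0)
Move 3: P1 pit2 -> P1=[3,0,0,7,5,2](3) P2=[3,3,3,5,4,2](0)
Move 4: P1 pit4 -> P1=[3,0,0,7,0,3](4) P2=[4,4,4,5,4,2](0)

Answer: 3 0 0 7 0 3 4 4 4 4 5 4 2 0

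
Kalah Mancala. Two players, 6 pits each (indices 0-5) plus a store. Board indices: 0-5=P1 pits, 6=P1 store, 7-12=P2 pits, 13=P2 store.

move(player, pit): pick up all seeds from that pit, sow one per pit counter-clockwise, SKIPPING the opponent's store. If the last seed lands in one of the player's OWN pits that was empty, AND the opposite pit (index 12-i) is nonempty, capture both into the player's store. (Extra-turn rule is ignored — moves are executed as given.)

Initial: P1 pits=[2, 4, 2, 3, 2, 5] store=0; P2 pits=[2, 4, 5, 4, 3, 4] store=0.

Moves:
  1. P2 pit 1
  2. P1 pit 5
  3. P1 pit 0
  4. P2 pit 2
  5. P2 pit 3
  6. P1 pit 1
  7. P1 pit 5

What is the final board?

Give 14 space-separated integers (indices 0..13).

Move 1: P2 pit1 -> P1=[2,4,2,3,2,5](0) P2=[2,0,6,5,4,5](0)
Move 2: P1 pit5 -> P1=[2,4,2,3,2,0](1) P2=[3,1,7,6,4,5](0)
Move 3: P1 pit0 -> P1=[0,5,3,3,2,0](1) P2=[3,1,7,6,4,5](0)
Move 4: P2 pit2 -> P1=[1,6,4,3,2,0](1) P2=[3,1,0,7,5,6](1)
Move 5: P2 pit3 -> P1=[2,7,5,4,2,0](1) P2=[3,1,0,0,6,7](2)
Move 6: P1 pit1 -> P1=[2,0,6,5,3,1](2) P2=[4,2,0,0,6,7](2)
Move 7: P1 pit5 -> P1=[2,0,6,5,3,0](3) P2=[4,2,0,0,6,7](2)

Answer: 2 0 6 5 3 0 3 4 2 0 0 6 7 2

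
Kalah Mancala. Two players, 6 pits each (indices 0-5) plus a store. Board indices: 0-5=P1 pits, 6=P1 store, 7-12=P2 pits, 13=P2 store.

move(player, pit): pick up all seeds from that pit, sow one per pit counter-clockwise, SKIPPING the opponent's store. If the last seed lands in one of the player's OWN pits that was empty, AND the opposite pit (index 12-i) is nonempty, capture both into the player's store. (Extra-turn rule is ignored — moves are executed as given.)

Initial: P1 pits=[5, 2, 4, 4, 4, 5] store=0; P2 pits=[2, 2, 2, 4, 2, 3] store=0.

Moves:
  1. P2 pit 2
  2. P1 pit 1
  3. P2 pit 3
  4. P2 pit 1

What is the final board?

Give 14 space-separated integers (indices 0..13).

Answer: 6 1 0 5 4 5 0 2 0 1 0 4 4 7

Derivation:
Move 1: P2 pit2 -> P1=[5,2,4,4,4,5](0) P2=[2,2,0,5,3,3](0)
Move 2: P1 pit1 -> P1=[5,0,5,5,4,5](0) P2=[2,2,0,5,3,3](0)
Move 3: P2 pit3 -> P1=[6,1,5,5,4,5](0) P2=[2,2,0,0,4,4](1)
Move 4: P2 pit1 -> P1=[6,1,0,5,4,5](0) P2=[2,0,1,0,4,4](7)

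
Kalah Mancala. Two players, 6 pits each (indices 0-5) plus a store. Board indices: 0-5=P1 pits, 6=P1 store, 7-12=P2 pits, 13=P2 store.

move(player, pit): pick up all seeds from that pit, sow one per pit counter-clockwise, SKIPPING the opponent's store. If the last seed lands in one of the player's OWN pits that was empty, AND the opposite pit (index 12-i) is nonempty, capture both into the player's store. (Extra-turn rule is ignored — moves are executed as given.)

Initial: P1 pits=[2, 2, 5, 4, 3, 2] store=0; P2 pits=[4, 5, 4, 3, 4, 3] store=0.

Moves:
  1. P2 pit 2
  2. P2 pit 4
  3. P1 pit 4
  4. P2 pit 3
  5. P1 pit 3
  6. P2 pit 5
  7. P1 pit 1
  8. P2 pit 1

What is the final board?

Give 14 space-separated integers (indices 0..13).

Move 1: P2 pit2 -> P1=[2,2,5,4,3,2](0) P2=[4,5,0,4,5,4](1)
Move 2: P2 pit4 -> P1=[3,3,6,4,3,2](0) P2=[4,5,0,4,0,5](2)
Move 3: P1 pit4 -> P1=[3,3,6,4,0,3](1) P2=[5,5,0,4,0,5](2)
Move 4: P2 pit3 -> P1=[4,3,6,4,0,3](1) P2=[5,5,0,0,1,6](3)
Move 5: P1 pit3 -> P1=[4,3,6,0,1,4](2) P2=[6,5,0,0,1,6](3)
Move 6: P2 pit5 -> P1=[5,4,7,1,2,4](2) P2=[6,5,0,0,1,0](4)
Move 7: P1 pit1 -> P1=[5,0,8,2,3,5](2) P2=[6,5,0,0,1,0](4)
Move 8: P2 pit1 -> P1=[5,0,8,2,3,5](2) P2=[6,0,1,1,2,1](5)

Answer: 5 0 8 2 3 5 2 6 0 1 1 2 1 5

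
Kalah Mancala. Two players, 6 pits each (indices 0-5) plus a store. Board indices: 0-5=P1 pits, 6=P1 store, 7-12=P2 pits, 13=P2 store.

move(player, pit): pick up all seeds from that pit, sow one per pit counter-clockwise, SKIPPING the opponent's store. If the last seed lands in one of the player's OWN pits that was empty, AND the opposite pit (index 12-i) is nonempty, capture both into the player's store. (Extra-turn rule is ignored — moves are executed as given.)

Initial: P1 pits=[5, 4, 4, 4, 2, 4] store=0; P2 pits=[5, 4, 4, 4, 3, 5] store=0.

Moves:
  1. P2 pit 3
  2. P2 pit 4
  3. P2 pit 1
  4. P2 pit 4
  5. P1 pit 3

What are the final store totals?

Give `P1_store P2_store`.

Move 1: P2 pit3 -> P1=[6,4,4,4,2,4](0) P2=[5,4,4,0,4,6](1)
Move 2: P2 pit4 -> P1=[7,5,4,4,2,4](0) P2=[5,4,4,0,0,7](2)
Move 3: P2 pit1 -> P1=[7,5,4,4,2,4](0) P2=[5,0,5,1,1,8](2)
Move 4: P2 pit4 -> P1=[7,5,4,4,2,4](0) P2=[5,0,5,1,0,9](2)
Move 5: P1 pit3 -> P1=[7,5,4,0,3,5](1) P2=[6,0,5,1,0,9](2)

Answer: 1 2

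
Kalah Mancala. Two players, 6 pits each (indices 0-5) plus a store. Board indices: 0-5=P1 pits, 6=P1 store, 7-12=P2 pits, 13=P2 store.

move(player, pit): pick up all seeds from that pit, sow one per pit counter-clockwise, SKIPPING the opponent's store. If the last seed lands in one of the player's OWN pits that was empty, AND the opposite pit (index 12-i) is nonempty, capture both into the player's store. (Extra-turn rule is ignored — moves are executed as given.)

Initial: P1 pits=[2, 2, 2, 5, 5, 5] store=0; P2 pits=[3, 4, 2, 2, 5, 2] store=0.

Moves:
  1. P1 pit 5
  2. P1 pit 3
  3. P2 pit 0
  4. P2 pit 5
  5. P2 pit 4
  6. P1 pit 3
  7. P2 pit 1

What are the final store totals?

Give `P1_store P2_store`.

Answer: 2 3

Derivation:
Move 1: P1 pit5 -> P1=[2,2,2,5,5,0](1) P2=[4,5,3,3,5,2](0)
Move 2: P1 pit3 -> P1=[2,2,2,0,6,1](2) P2=[5,6,3,3,5,2](0)
Move 3: P2 pit0 -> P1=[2,2,2,0,6,1](2) P2=[0,7,4,4,6,3](0)
Move 4: P2 pit5 -> P1=[3,3,2,0,6,1](2) P2=[0,7,4,4,6,0](1)
Move 5: P2 pit4 -> P1=[4,4,3,1,6,1](2) P2=[0,7,4,4,0,1](2)
Move 6: P1 pit3 -> P1=[4,4,3,0,7,1](2) P2=[0,7,4,4,0,1](2)
Move 7: P2 pit1 -> P1=[5,5,3,0,7,1](2) P2=[0,0,5,5,1,2](3)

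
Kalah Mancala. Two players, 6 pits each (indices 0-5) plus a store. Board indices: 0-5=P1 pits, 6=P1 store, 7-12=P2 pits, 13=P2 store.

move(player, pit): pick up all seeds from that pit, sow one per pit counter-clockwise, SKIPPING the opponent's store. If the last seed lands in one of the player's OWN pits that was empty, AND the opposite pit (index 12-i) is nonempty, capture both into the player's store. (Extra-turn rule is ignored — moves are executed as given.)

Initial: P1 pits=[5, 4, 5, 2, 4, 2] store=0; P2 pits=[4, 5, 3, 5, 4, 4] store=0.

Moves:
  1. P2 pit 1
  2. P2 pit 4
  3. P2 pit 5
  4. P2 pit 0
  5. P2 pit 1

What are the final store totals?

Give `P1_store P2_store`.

Answer: 0 10

Derivation:
Move 1: P2 pit1 -> P1=[5,4,5,2,4,2](0) P2=[4,0,4,6,5,5](1)
Move 2: P2 pit4 -> P1=[6,5,6,2,4,2](0) P2=[4,0,4,6,0,6](2)
Move 3: P2 pit5 -> P1=[7,6,7,3,5,2](0) P2=[4,0,4,6,0,0](3)
Move 4: P2 pit0 -> P1=[7,0,7,3,5,2](0) P2=[0,1,5,7,0,0](10)
Move 5: P2 pit1 -> P1=[7,0,7,3,5,2](0) P2=[0,0,6,7,0,0](10)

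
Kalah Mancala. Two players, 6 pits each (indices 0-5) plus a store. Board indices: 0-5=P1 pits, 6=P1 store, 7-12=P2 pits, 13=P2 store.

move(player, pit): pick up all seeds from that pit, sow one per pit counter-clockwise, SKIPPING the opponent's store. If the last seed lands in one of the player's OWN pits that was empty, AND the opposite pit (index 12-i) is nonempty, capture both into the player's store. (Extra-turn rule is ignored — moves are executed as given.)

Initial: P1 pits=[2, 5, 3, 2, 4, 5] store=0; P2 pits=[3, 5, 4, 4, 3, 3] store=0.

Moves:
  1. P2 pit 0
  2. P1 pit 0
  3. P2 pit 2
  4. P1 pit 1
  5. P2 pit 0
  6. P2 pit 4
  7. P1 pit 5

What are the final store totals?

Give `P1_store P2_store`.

Answer: 2 2

Derivation:
Move 1: P2 pit0 -> P1=[2,5,3,2,4,5](0) P2=[0,6,5,5,3,3](0)
Move 2: P1 pit0 -> P1=[0,6,4,2,4,5](0) P2=[0,6,5,5,3,3](0)
Move 3: P2 pit2 -> P1=[1,6,4,2,4,5](0) P2=[0,6,0,6,4,4](1)
Move 4: P1 pit1 -> P1=[1,0,5,3,5,6](1) P2=[1,6,0,6,4,4](1)
Move 5: P2 pit0 -> P1=[1,0,5,3,5,6](1) P2=[0,7,0,6,4,4](1)
Move 6: P2 pit4 -> P1=[2,1,5,3,5,6](1) P2=[0,7,0,6,0,5](2)
Move 7: P1 pit5 -> P1=[2,1,5,3,5,0](2) P2=[1,8,1,7,1,5](2)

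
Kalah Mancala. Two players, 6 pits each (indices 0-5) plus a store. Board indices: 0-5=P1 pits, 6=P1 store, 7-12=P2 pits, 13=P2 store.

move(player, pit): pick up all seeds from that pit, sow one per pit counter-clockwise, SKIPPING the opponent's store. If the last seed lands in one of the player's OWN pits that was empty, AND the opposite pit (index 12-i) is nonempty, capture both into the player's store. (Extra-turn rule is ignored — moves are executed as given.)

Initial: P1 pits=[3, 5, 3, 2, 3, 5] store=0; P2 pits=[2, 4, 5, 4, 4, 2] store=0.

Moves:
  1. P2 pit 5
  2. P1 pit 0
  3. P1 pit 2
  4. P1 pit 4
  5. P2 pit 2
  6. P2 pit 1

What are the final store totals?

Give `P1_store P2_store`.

Move 1: P2 pit5 -> P1=[4,5,3,2,3,5](0) P2=[2,4,5,4,4,0](1)
Move 2: P1 pit0 -> P1=[0,6,4,3,4,5](0) P2=[2,4,5,4,4,0](1)
Move 3: P1 pit2 -> P1=[0,6,0,4,5,6](1) P2=[2,4,5,4,4,0](1)
Move 4: P1 pit4 -> P1=[0,6,0,4,0,7](2) P2=[3,5,6,4,4,0](1)
Move 5: P2 pit2 -> P1=[1,7,0,4,0,7](2) P2=[3,5,0,5,5,1](2)
Move 6: P2 pit1 -> P1=[1,7,0,4,0,7](2) P2=[3,0,1,6,6,2](3)

Answer: 2 3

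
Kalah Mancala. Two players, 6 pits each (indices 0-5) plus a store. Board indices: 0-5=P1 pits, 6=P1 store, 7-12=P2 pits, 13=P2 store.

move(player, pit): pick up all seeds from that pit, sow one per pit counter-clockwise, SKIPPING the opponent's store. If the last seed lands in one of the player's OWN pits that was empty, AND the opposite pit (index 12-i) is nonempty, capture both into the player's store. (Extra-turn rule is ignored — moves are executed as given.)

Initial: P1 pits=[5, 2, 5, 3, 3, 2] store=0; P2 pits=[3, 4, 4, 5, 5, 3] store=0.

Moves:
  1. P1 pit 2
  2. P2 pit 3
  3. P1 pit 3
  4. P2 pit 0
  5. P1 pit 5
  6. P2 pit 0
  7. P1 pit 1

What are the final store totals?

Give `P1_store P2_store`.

Answer: 3 1

Derivation:
Move 1: P1 pit2 -> P1=[5,2,0,4,4,3](1) P2=[4,4,4,5,5,3](0)
Move 2: P2 pit3 -> P1=[6,3,0,4,4,3](1) P2=[4,4,4,0,6,4](1)
Move 3: P1 pit3 -> P1=[6,3,0,0,5,4](2) P2=[5,4,4,0,6,4](1)
Move 4: P2 pit0 -> P1=[6,3,0,0,5,4](2) P2=[0,5,5,1,7,5](1)
Move 5: P1 pit5 -> P1=[6,3,0,0,5,0](3) P2=[1,6,6,1,7,5](1)
Move 6: P2 pit0 -> P1=[6,3,0,0,5,0](3) P2=[0,7,6,1,7,5](1)
Move 7: P1 pit1 -> P1=[6,0,1,1,6,0](3) P2=[0,7,6,1,7,5](1)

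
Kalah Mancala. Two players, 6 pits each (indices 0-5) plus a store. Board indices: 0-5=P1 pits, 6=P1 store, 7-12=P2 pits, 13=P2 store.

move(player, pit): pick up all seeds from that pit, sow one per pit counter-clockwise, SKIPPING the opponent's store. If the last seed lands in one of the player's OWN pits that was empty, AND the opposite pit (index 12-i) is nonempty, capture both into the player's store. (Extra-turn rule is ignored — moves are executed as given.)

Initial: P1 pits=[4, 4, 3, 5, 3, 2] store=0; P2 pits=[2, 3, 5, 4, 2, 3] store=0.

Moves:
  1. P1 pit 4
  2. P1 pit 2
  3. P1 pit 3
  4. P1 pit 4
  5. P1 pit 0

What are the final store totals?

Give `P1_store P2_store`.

Move 1: P1 pit4 -> P1=[4,4,3,5,0,3](1) P2=[3,3,5,4,2,3](0)
Move 2: P1 pit2 -> P1=[4,4,0,6,1,4](1) P2=[3,3,5,4,2,3](0)
Move 3: P1 pit3 -> P1=[4,4,0,0,2,5](2) P2=[4,4,6,4,2,3](0)
Move 4: P1 pit4 -> P1=[4,4,0,0,0,6](3) P2=[4,4,6,4,2,3](0)
Move 5: P1 pit0 -> P1=[0,5,1,1,0,6](8) P2=[4,0,6,4,2,3](0)

Answer: 8 0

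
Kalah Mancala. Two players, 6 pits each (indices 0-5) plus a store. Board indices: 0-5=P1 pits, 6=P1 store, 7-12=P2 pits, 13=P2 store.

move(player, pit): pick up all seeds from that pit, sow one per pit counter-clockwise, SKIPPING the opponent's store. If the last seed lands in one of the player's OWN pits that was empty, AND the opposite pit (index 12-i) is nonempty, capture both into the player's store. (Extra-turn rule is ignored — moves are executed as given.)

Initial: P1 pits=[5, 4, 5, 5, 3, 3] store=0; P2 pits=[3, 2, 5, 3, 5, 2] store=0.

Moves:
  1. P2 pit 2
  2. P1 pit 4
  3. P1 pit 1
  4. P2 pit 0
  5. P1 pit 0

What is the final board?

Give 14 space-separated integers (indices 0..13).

Answer: 0 1 7 7 2 6 2 0 3 1 5 7 3 1

Derivation:
Move 1: P2 pit2 -> P1=[6,4,5,5,3,3](0) P2=[3,2,0,4,6,3](1)
Move 2: P1 pit4 -> P1=[6,4,5,5,0,4](1) P2=[4,2,0,4,6,3](1)
Move 3: P1 pit1 -> P1=[6,0,6,6,1,5](1) P2=[4,2,0,4,6,3](1)
Move 4: P2 pit0 -> P1=[6,0,6,6,1,5](1) P2=[0,3,1,5,7,3](1)
Move 5: P1 pit0 -> P1=[0,1,7,7,2,6](2) P2=[0,3,1,5,7,3](1)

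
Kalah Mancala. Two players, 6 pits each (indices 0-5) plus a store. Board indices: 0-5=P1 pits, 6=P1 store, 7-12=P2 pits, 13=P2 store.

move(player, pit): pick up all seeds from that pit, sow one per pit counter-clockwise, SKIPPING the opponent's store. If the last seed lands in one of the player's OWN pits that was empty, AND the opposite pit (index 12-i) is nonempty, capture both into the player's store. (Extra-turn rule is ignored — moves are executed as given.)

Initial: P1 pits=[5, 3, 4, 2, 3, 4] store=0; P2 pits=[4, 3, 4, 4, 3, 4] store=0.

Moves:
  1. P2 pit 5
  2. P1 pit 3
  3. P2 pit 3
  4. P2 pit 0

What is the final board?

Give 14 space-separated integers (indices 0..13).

Answer: 7 4 5 0 4 5 0 0 4 5 1 5 1 2

Derivation:
Move 1: P2 pit5 -> P1=[6,4,5,2,3,4](0) P2=[4,3,4,4,3,0](1)
Move 2: P1 pit3 -> P1=[6,4,5,0,4,5](0) P2=[4,3,4,4,3,0](1)
Move 3: P2 pit3 -> P1=[7,4,5,0,4,5](0) P2=[4,3,4,0,4,1](2)
Move 4: P2 pit0 -> P1=[7,4,5,0,4,5](0) P2=[0,4,5,1,5,1](2)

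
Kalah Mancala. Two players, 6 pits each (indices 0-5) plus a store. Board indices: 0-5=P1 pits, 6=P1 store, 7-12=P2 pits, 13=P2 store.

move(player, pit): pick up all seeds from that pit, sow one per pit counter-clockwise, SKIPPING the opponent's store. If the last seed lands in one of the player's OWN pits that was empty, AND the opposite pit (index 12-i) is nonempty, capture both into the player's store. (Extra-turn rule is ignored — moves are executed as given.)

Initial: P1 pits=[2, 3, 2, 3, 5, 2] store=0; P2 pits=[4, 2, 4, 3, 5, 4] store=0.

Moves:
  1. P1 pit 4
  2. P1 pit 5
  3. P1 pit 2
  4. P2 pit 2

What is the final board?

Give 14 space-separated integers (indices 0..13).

Answer: 3 3 0 4 0 0 7 6 0 0 4 6 5 1

Derivation:
Move 1: P1 pit4 -> P1=[2,3,2,3,0,3](1) P2=[5,3,5,3,5,4](0)
Move 2: P1 pit5 -> P1=[2,3,2,3,0,0](2) P2=[6,4,5,3,5,4](0)
Move 3: P1 pit2 -> P1=[2,3,0,4,0,0](7) P2=[6,0,5,3,5,4](0)
Move 4: P2 pit2 -> P1=[3,3,0,4,0,0](7) P2=[6,0,0,4,6,5](1)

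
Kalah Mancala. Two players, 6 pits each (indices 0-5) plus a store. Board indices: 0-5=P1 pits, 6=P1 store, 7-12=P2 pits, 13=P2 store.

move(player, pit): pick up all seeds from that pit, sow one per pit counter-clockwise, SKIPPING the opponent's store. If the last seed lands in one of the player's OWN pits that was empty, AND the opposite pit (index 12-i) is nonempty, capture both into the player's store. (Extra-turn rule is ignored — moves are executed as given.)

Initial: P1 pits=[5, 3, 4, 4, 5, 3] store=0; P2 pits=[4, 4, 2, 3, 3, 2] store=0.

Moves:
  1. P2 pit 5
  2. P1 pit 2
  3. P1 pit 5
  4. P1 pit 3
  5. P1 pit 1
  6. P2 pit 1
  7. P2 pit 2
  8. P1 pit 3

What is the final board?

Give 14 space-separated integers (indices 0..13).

Move 1: P2 pit5 -> P1=[6,3,4,4,5,3](0) P2=[4,4,2,3,3,0](1)
Move 2: P1 pit2 -> P1=[6,3,0,5,6,4](1) P2=[4,4,2,3,3,0](1)
Move 3: P1 pit5 -> P1=[6,3,0,5,6,0](2) P2=[5,5,3,3,3,0](1)
Move 4: P1 pit3 -> P1=[6,3,0,0,7,1](3) P2=[6,6,3,3,3,0](1)
Move 5: P1 pit1 -> P1=[6,0,1,1,8,1](3) P2=[6,6,3,3,3,0](1)
Move 6: P2 pit1 -> P1=[7,0,1,1,8,1](3) P2=[6,0,4,4,4,1](2)
Move 7: P2 pit2 -> P1=[7,0,1,1,8,1](3) P2=[6,0,0,5,5,2](3)
Move 8: P1 pit3 -> P1=[7,0,1,0,9,1](3) P2=[6,0,0,5,5,2](3)

Answer: 7 0 1 0 9 1 3 6 0 0 5 5 2 3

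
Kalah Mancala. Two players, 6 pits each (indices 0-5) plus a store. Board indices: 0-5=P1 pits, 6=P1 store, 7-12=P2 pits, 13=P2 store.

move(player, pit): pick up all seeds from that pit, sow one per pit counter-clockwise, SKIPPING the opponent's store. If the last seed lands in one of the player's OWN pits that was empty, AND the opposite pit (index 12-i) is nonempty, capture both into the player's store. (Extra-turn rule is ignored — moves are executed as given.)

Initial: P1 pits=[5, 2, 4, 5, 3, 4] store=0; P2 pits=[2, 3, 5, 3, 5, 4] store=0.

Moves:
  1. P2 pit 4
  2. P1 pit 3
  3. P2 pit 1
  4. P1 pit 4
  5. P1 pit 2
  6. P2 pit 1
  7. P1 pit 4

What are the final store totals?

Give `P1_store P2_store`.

Move 1: P2 pit4 -> P1=[6,3,5,5,3,4](0) P2=[2,3,5,3,0,5](1)
Move 2: P1 pit3 -> P1=[6,3,5,0,4,5](1) P2=[3,4,5,3,0,5](1)
Move 3: P2 pit1 -> P1=[6,3,5,0,4,5](1) P2=[3,0,6,4,1,6](1)
Move 4: P1 pit4 -> P1=[6,3,5,0,0,6](2) P2=[4,1,6,4,1,6](1)
Move 5: P1 pit2 -> P1=[6,3,0,1,1,7](3) P2=[5,1,6,4,1,6](1)
Move 6: P2 pit1 -> P1=[6,3,0,1,1,7](3) P2=[5,0,7,4,1,6](1)
Move 7: P1 pit4 -> P1=[6,3,0,1,0,8](3) P2=[5,0,7,4,1,6](1)

Answer: 3 1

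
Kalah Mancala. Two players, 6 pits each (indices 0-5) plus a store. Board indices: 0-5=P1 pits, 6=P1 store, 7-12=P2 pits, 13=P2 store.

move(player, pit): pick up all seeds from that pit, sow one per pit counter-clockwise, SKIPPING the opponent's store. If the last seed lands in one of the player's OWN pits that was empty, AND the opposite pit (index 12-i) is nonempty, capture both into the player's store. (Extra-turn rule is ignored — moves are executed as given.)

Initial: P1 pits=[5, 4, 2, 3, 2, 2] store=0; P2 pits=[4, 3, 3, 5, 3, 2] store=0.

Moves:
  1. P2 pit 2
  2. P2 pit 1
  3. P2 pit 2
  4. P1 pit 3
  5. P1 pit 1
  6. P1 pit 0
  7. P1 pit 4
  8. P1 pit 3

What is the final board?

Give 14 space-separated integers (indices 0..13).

Answer: 0 1 4 0 1 7 2 5 1 1 8 5 3 0

Derivation:
Move 1: P2 pit2 -> P1=[5,4,2,3,2,2](0) P2=[4,3,0,6,4,3](0)
Move 2: P2 pit1 -> P1=[5,4,2,3,2,2](0) P2=[4,0,1,7,5,3](0)
Move 3: P2 pit2 -> P1=[5,4,2,3,2,2](0) P2=[4,0,0,8,5,3](0)
Move 4: P1 pit3 -> P1=[5,4,2,0,3,3](1) P2=[4,0,0,8,5,3](0)
Move 5: P1 pit1 -> P1=[5,0,3,1,4,4](1) P2=[4,0,0,8,5,3](0)
Move 6: P1 pit0 -> P1=[0,1,4,2,5,5](1) P2=[4,0,0,8,5,3](0)
Move 7: P1 pit4 -> P1=[0,1,4,2,0,6](2) P2=[5,1,1,8,5,3](0)
Move 8: P1 pit3 -> P1=[0,1,4,0,1,7](2) P2=[5,1,1,8,5,3](0)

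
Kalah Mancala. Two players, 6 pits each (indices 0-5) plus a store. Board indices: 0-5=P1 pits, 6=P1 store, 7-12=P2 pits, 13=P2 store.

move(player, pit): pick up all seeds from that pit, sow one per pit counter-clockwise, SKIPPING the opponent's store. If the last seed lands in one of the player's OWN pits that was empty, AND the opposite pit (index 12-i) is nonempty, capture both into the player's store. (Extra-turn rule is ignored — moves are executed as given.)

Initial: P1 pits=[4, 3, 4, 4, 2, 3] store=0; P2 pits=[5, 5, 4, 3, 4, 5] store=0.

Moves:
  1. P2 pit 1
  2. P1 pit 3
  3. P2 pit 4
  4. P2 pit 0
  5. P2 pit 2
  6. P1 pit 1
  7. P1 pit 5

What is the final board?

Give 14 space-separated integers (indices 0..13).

Answer: 6 0 6 1 4 0 3 1 2 1 7 2 9 4

Derivation:
Move 1: P2 pit1 -> P1=[4,3,4,4,2,3](0) P2=[5,0,5,4,5,6](1)
Move 2: P1 pit3 -> P1=[4,3,4,0,3,4](1) P2=[6,0,5,4,5,6](1)
Move 3: P2 pit4 -> P1=[5,4,5,0,3,4](1) P2=[6,0,5,4,0,7](2)
Move 4: P2 pit0 -> P1=[5,4,5,0,3,4](1) P2=[0,1,6,5,1,8](3)
Move 5: P2 pit2 -> P1=[6,5,5,0,3,4](1) P2=[0,1,0,6,2,9](4)
Move 6: P1 pit1 -> P1=[6,0,6,1,4,5](2) P2=[0,1,0,6,2,9](4)
Move 7: P1 pit5 -> P1=[6,0,6,1,4,0](3) P2=[1,2,1,7,2,9](4)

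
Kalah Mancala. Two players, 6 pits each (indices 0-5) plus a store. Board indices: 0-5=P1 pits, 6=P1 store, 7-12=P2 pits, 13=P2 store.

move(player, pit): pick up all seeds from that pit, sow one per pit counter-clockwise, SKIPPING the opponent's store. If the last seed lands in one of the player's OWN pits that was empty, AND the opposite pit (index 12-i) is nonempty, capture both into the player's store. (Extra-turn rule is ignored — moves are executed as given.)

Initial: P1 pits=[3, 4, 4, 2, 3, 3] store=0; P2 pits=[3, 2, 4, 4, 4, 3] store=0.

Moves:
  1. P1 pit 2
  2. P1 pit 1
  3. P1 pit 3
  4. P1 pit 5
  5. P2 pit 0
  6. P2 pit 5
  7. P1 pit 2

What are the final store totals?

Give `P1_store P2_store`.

Answer: 3 1

Derivation:
Move 1: P1 pit2 -> P1=[3,4,0,3,4,4](1) P2=[3,2,4,4,4,3](0)
Move 2: P1 pit1 -> P1=[3,0,1,4,5,5](1) P2=[3,2,4,4,4,3](0)
Move 3: P1 pit3 -> P1=[3,0,1,0,6,6](2) P2=[4,2,4,4,4,3](0)
Move 4: P1 pit5 -> P1=[3,0,1,0,6,0](3) P2=[5,3,5,5,5,3](0)
Move 5: P2 pit0 -> P1=[3,0,1,0,6,0](3) P2=[0,4,6,6,6,4](0)
Move 6: P2 pit5 -> P1=[4,1,2,0,6,0](3) P2=[0,4,6,6,6,0](1)
Move 7: P1 pit2 -> P1=[4,1,0,1,7,0](3) P2=[0,4,6,6,6,0](1)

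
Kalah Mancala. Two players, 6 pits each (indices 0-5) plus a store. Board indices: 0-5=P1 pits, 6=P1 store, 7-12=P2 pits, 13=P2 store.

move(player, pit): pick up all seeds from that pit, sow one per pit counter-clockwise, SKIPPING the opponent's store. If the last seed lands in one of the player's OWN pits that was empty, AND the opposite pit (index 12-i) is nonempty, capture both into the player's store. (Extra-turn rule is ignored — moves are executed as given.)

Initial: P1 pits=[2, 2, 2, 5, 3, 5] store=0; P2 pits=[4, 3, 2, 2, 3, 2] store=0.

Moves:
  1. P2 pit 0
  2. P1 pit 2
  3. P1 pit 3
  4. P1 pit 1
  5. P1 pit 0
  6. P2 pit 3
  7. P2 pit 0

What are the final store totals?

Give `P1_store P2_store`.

Answer: 6 1

Derivation:
Move 1: P2 pit0 -> P1=[2,2,2,5,3,5](0) P2=[0,4,3,3,4,2](0)
Move 2: P1 pit2 -> P1=[2,2,0,6,4,5](0) P2=[0,4,3,3,4,2](0)
Move 3: P1 pit3 -> P1=[2,2,0,0,5,6](1) P2=[1,5,4,3,4,2](0)
Move 4: P1 pit1 -> P1=[2,0,1,0,5,6](6) P2=[1,5,0,3,4,2](0)
Move 5: P1 pit0 -> P1=[0,1,2,0,5,6](6) P2=[1,5,0,3,4,2](0)
Move 6: P2 pit3 -> P1=[0,1,2,0,5,6](6) P2=[1,5,0,0,5,3](1)
Move 7: P2 pit0 -> P1=[0,1,2,0,5,6](6) P2=[0,6,0,0,5,3](1)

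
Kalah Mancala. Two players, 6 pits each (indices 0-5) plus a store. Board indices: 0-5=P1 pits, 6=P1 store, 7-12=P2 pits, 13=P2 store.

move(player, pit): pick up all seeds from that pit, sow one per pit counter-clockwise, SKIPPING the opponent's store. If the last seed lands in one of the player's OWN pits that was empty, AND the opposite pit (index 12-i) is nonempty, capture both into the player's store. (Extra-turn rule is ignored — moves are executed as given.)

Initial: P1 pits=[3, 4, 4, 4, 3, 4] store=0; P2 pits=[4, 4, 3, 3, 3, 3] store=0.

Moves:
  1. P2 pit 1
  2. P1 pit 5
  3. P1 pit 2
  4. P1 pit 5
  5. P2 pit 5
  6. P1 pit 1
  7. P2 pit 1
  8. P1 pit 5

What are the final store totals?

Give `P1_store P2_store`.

Move 1: P2 pit1 -> P1=[3,4,4,4,3,4](0) P2=[4,0,4,4,4,4](0)
Move 2: P1 pit5 -> P1=[3,4,4,4,3,0](1) P2=[5,1,5,4,4,4](0)
Move 3: P1 pit2 -> P1=[3,4,0,5,4,1](2) P2=[5,1,5,4,4,4](0)
Move 4: P1 pit5 -> P1=[3,4,0,5,4,0](3) P2=[5,1,5,4,4,4](0)
Move 5: P2 pit5 -> P1=[4,5,1,5,4,0](3) P2=[5,1,5,4,4,0](1)
Move 6: P1 pit1 -> P1=[4,0,2,6,5,1](4) P2=[5,1,5,4,4,0](1)
Move 7: P2 pit1 -> P1=[4,0,2,6,5,1](4) P2=[5,0,6,4,4,0](1)
Move 8: P1 pit5 -> P1=[4,0,2,6,5,0](5) P2=[5,0,6,4,4,0](1)

Answer: 5 1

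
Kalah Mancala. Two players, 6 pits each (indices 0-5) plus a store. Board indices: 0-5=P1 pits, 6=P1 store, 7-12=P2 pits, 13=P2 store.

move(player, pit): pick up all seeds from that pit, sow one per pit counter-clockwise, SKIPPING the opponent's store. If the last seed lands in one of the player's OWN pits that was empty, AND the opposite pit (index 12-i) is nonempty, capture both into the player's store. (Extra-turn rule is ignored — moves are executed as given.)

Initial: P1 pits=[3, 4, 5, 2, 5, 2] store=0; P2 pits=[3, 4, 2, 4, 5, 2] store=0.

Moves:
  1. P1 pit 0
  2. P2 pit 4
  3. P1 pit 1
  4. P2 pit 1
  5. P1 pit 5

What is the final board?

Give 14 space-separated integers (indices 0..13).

Answer: 1 0 8 4 6 0 2 5 1 3 5 1 4 1

Derivation:
Move 1: P1 pit0 -> P1=[0,5,6,3,5,2](0) P2=[3,4,2,4,5,2](0)
Move 2: P2 pit4 -> P1=[1,6,7,3,5,2](0) P2=[3,4,2,4,0,3](1)
Move 3: P1 pit1 -> P1=[1,0,8,4,6,3](1) P2=[4,4,2,4,0,3](1)
Move 4: P2 pit1 -> P1=[1,0,8,4,6,3](1) P2=[4,0,3,5,1,4](1)
Move 5: P1 pit5 -> P1=[1,0,8,4,6,0](2) P2=[5,1,3,5,1,4](1)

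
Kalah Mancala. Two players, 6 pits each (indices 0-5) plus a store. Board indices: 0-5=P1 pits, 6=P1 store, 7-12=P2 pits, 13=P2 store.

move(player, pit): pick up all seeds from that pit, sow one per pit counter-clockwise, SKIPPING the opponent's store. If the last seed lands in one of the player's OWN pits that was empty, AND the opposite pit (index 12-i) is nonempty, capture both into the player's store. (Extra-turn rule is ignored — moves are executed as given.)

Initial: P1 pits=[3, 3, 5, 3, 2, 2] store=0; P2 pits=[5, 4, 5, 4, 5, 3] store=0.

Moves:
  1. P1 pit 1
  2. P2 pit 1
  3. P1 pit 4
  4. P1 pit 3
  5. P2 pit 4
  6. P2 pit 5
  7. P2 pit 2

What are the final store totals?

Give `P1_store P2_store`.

Move 1: P1 pit1 -> P1=[3,0,6,4,3,2](0) P2=[5,4,5,4,5,3](0)
Move 2: P2 pit1 -> P1=[3,0,6,4,3,2](0) P2=[5,0,6,5,6,4](0)
Move 3: P1 pit4 -> P1=[3,0,6,4,0,3](1) P2=[6,0,6,5,6,4](0)
Move 4: P1 pit3 -> P1=[3,0,6,0,1,4](2) P2=[7,0,6,5,6,4](0)
Move 5: P2 pit4 -> P1=[4,1,7,1,1,4](2) P2=[7,0,6,5,0,5](1)
Move 6: P2 pit5 -> P1=[5,2,8,2,1,4](2) P2=[7,0,6,5,0,0](2)
Move 7: P2 pit2 -> P1=[6,3,8,2,1,4](2) P2=[7,0,0,6,1,1](3)

Answer: 2 3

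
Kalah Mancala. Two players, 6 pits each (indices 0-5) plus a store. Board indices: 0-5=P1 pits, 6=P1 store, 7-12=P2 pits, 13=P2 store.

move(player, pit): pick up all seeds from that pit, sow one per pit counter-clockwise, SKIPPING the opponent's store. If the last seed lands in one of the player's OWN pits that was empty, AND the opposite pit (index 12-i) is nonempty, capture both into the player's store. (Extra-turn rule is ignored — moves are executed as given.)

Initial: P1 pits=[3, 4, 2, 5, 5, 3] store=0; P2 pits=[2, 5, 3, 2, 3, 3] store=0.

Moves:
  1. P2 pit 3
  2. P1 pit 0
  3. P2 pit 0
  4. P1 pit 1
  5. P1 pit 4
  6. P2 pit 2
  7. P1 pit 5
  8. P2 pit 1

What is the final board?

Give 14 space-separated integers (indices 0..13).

Move 1: P2 pit3 -> P1=[3,4,2,5,5,3](0) P2=[2,5,3,0,4,4](0)
Move 2: P1 pit0 -> P1=[0,5,3,6,5,3](0) P2=[2,5,3,0,4,4](0)
Move 3: P2 pit0 -> P1=[0,5,3,6,5,3](0) P2=[0,6,4,0,4,4](0)
Move 4: P1 pit1 -> P1=[0,0,4,7,6,4](1) P2=[0,6,4,0,4,4](0)
Move 5: P1 pit4 -> P1=[0,0,4,7,0,5](2) P2=[1,7,5,1,4,4](0)
Move 6: P2 pit2 -> P1=[1,0,4,7,0,5](2) P2=[1,7,0,2,5,5](1)
Move 7: P1 pit5 -> P1=[1,0,4,7,0,0](3) P2=[2,8,1,3,5,5](1)
Move 8: P2 pit1 -> P1=[2,1,5,7,0,0](3) P2=[2,0,2,4,6,6](2)

Answer: 2 1 5 7 0 0 3 2 0 2 4 6 6 2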